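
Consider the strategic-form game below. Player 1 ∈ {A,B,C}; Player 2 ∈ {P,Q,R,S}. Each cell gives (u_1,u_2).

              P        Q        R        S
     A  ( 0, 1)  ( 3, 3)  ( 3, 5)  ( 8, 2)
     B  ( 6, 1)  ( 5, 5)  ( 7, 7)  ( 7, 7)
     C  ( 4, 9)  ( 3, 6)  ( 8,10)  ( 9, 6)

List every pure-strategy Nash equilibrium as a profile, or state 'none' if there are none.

NE set: (C,R)

(A,P): not NE [P1→B gives 6>0; P2→R gives 5>1]
(A,Q): not NE [P1→B gives 5>3; P2→R gives 5>3]
(A,R): not NE [P1→C gives 8>3]
(A,S): not NE [P1→C gives 9>8; P2→R gives 5>2]
(B,P): not NE [P2→S gives 7>1]
(B,Q): not NE [P2→S gives 7>5]
(B,R): not NE [P1→C gives 8>7]
(B,S): not NE [P1→C gives 9>7]
(C,P): not NE [P1→B gives 6>4; P2→R gives 10>9]
(C,Q): not NE [P1→B gives 5>3; P2→R gives 10>6]
(C,R): NE
(C,S): not NE [P2→R gives 10>6]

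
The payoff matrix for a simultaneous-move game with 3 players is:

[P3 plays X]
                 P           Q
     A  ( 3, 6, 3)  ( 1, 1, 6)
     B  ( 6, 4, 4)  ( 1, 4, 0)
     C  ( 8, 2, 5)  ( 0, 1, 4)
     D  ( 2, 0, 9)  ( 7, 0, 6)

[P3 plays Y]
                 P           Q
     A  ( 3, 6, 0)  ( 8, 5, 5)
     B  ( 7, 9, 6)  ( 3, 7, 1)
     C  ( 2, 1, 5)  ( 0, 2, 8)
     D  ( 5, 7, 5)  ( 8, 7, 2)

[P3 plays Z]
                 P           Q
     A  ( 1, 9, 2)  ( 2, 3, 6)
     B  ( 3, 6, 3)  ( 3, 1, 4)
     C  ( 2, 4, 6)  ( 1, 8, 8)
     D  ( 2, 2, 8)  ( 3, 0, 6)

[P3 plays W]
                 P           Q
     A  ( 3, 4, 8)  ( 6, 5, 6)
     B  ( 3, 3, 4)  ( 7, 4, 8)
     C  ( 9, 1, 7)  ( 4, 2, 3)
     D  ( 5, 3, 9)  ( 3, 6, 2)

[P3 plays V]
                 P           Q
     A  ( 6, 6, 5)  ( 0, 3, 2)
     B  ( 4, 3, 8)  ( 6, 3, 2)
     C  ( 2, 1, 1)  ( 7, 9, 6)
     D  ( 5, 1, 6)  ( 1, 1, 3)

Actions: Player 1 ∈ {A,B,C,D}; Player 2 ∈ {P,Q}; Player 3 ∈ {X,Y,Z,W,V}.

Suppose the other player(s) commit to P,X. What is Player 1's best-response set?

argmax u_1 = {C}

u_1(A vs P,X) = 3
u_1(B vs P,X) = 6
u_1(C vs P,X) = 8
u_1(D vs P,X) = 2
max payoff 8 at {C}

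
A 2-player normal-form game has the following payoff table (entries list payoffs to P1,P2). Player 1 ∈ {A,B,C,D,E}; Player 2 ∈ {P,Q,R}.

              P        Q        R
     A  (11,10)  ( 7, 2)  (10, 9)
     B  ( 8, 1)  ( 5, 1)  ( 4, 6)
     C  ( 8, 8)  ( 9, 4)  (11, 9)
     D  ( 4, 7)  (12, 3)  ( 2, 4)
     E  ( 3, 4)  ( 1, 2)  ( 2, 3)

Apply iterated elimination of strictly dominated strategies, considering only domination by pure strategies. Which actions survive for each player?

IESDS → P1:{A,C} P2:{P,R}

P1 drop B (A beats it: P:11>8 Q:7>5 R:10>4)
P1 drop E (A beats it: P:11>3 Q:7>1 R:10>2)
P2 drop Q (P beats it: A:10>2 C:8>4 D:7>3)
P1 drop D (A beats it: P:11>4 R:10>2)
P1→{A,C} P2→{P,R}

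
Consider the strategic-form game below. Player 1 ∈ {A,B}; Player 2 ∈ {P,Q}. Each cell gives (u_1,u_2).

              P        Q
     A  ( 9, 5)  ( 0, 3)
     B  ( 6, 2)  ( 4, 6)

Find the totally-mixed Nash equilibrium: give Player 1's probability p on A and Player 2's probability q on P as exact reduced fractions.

(p,q) = (2/3, 4/7)

P1 indiff ⇒ q·9+(1-q)·0 = q·6+(1-q)·4 ⇒ q(3) = (1-q)(4) ⇒ q = 4/7
P2 indiff ⇒ p·5+(1-p)·2 = p·3+(1-p)·6 ⇒ p(2) = (1-p)(4) ⇒ p = 2/3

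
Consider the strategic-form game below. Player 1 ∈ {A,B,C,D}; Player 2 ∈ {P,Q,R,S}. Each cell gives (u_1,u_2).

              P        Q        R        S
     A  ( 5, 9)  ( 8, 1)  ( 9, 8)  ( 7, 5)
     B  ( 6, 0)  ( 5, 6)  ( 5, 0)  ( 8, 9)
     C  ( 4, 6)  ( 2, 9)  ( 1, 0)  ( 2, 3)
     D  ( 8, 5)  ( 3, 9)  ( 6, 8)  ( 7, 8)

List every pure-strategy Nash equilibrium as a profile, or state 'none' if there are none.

NE set: (B,S)

(A,P): not NE [P1→D gives 8>5]
(A,Q): not NE [P2→P gives 9>1]
(A,R): not NE [P2→P gives 9>8]
(A,S): not NE [P1→B gives 8>7; P2→P gives 9>5]
(B,P): not NE [P1→D gives 8>6; P2→S gives 9>0]
(B,Q): not NE [P1→A gives 8>5; P2→S gives 9>6]
(B,R): not NE [P1→A gives 9>5; P2→S gives 9>0]
(B,S): NE
(C,P): not NE [P1→D gives 8>4; P2→Q gives 9>6]
(C,Q): not NE [P1→A gives 8>2]
(C,R): not NE [P1→A gives 9>1; P2→Q gives 9>0]
(C,S): not NE [P1→B gives 8>2; P2→Q gives 9>3]
(D,P): not NE [P2→Q gives 9>5]
(D,Q): not NE [P1→A gives 8>3]
(D,R): not NE [P1→A gives 9>6; P2→Q gives 9>8]
(D,S): not NE [P1→B gives 8>7; P2→Q gives 9>8]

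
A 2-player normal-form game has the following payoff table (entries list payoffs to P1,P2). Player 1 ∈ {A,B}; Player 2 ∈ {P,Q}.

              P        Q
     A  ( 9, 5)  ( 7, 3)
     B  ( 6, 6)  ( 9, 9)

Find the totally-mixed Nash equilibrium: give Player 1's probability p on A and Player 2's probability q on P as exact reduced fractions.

P1 mixes 3/5 on A; P2 mixes 2/5 on P

P1 indiff ⇒ q·9+(1-q)·7 = q·6+(1-q)·9 ⇒ q(3) = (1-q)(2) ⇒ q = 2/5
P2 indiff ⇒ p·5+(1-p)·6 = p·3+(1-p)·9 ⇒ p(2) = (1-p)(3) ⇒ p = 3/5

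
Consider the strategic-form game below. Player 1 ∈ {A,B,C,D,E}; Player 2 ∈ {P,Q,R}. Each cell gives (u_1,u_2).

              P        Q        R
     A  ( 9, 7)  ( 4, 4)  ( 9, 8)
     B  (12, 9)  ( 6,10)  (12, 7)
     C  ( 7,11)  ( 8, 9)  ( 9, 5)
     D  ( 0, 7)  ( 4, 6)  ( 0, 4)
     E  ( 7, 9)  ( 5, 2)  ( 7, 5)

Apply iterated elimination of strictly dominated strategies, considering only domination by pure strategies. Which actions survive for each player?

P1 drop A (B beats it: P:12>9 Q:6>4 R:12>9)
P1 drop D (B beats it: P:12>0 Q:6>4 R:12>0)
P1 drop E (B beats it: P:12>7 Q:6>5 R:12>7)
P2 drop R (P beats it: B:9>7 C:11>5)
P1→{B,C} P2→{P,Q}

Remaining: P1:{B,C} P2:{P,Q}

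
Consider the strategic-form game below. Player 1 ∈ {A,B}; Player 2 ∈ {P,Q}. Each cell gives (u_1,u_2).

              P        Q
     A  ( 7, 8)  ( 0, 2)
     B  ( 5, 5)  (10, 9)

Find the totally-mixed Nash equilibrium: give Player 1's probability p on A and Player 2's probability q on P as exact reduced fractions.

P1 indiff ⇒ q·7+(1-q)·0 = q·5+(1-q)·10 ⇒ q(2) = (1-q)(10) ⇒ q = 5/6
P2 indiff ⇒ p·8+(1-p)·5 = p·2+(1-p)·9 ⇒ p(6) = (1-p)(4) ⇒ p = 2/5

P1 mixes 2/5 on A; P2 mixes 5/6 on P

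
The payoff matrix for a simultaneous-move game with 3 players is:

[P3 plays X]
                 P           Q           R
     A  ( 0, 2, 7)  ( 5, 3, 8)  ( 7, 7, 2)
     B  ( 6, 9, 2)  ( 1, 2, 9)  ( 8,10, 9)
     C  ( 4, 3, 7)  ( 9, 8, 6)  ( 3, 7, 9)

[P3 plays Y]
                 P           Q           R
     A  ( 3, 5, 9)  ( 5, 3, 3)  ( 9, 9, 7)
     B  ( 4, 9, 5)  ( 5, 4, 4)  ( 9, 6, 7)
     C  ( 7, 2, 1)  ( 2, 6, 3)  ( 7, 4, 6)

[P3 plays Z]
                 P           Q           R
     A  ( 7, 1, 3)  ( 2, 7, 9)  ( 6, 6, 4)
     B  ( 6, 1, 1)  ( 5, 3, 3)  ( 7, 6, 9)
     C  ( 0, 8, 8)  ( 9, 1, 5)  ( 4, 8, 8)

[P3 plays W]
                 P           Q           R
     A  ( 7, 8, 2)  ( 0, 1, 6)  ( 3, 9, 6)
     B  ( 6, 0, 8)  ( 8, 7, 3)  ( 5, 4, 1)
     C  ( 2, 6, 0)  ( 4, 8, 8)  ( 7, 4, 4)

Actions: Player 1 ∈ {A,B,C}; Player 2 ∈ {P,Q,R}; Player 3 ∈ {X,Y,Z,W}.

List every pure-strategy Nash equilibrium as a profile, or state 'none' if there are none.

PSNE = {(A,R,Y), (B,R,X), (B,R,Z)}

(A,P,X): not NE [P1→B gives 6>0; P2→R gives 7>2; P3→Y gives 9>7]
(A,P,Y): not NE [P1→C gives 7>3; P2→R gives 9>5]
(A,P,Z): not NE [P2→Q gives 7>1; P3→Y gives 9>3]
(A,P,W): not NE [P2→R gives 9>8; P3→Y gives 9>2]
(A,Q,X): not NE [P1→C gives 9>5; P2→R gives 7>3; P3→Z gives 9>8]
(A,Q,Y): not NE [P2→R gives 9>3; P3→Z gives 9>3]
(A,Q,Z): not NE [P1→C gives 9>2]
(A,Q,W): not NE [P1→B gives 8>0; P2→R gives 9>1; P3→Z gives 9>6]
(A,R,X): not NE [P1→B gives 8>7; P3→Y gives 7>2]
(A,R,Y): NE
(A,R,Z): not NE [P1→B gives 7>6; P2→Q gives 7>6; P3→Y gives 7>4]
(A,R,W): not NE [P1→C gives 7>3; P3→Y gives 7>6]
(B,P,X): not NE [P2→R gives 10>9; P3→W gives 8>2]
(B,P,Y): not NE [P1→C gives 7>4; P3→W gives 8>5]
(B,P,Z): not NE [P1→A gives 7>6; P2→R gives 6>1; P3→W gives 8>1]
(B,P,W): not NE [P1→A gives 7>6; P2→Q gives 7>0]
(B,Q,X): not NE [P1→C gives 9>1; P2→R gives 10>2]
(B,Q,Y): not NE [P2→P gives 9>4; P3→X gives 9>4]
(B,Q,Z): not NE [P1→C gives 9>5; P2→R gives 6>3; P3→X gives 9>3]
(B,Q,W): not NE [P3→X gives 9>3]
(B,R,X): NE
(B,R,Y): not NE [P2→P gives 9>6; P3→Z gives 9>7]
(B,R,Z): NE
(B,R,W): not NE [P1→C gives 7>5; P2→Q gives 7>4; P3→Z gives 9>1]
(C,P,X): not NE [P1→B gives 6>4; P2→Q gives 8>3; P3→Z gives 8>7]
(C,P,Y): not NE [P2→Q gives 6>2; P3→Z gives 8>1]
(C,P,Z): not NE [P1→A gives 7>0]
(C,P,W): not NE [P1→A gives 7>2; P2→Q gives 8>6; P3→Z gives 8>0]
(C,Q,X): not NE [P3→W gives 8>6]
(C,Q,Y): not NE [P1→B gives 5>2; P3→W gives 8>3]
(C,Q,Z): not NE [P2→R gives 8>1; P3→W gives 8>5]
(C,Q,W): not NE [P1→B gives 8>4]
(C,R,X): not NE [P1→B gives 8>3; P2→Q gives 8>7]
(C,R,Y): not NE [P1→B gives 9>7; P2→Q gives 6>4; P3→X gives 9>6]
(C,R,Z): not NE [P1→B gives 7>4; P3→X gives 9>8]
(C,R,W): not NE [P2→Q gives 8>4; P3→X gives 9>4]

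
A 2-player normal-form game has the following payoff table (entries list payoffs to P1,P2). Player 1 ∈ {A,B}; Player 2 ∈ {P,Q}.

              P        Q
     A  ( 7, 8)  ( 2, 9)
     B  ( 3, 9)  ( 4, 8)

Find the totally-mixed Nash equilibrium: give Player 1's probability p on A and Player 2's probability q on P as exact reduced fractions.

P1 indiff ⇒ q·7+(1-q)·2 = q·3+(1-q)·4 ⇒ q(4) = (1-q)(2) ⇒ q = 1/3
P2 indiff ⇒ p·8+(1-p)·9 = p·9+(1-p)·8 ⇒ p(-1) = (1-p)(-1) ⇒ p = 1/2

p=1/2, q=1/3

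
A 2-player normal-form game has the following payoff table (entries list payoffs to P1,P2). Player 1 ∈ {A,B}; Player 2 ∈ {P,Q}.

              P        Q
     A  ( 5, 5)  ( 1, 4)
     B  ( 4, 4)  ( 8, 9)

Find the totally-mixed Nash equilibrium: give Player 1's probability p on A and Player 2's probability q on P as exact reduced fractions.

P1 indiff ⇒ q·5+(1-q)·1 = q·4+(1-q)·8 ⇒ q(1) = (1-q)(7) ⇒ q = 7/8
P2 indiff ⇒ p·5+(1-p)·4 = p·4+(1-p)·9 ⇒ p(1) = (1-p)(5) ⇒ p = 5/6

p=5/6, q=7/8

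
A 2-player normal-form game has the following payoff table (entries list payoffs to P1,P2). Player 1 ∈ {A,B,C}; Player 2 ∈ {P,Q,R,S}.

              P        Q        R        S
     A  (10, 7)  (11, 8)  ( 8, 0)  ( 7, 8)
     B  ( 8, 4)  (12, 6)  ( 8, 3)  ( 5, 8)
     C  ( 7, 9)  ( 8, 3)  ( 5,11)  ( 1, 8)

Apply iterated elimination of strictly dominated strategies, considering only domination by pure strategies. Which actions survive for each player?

P1 drop C (A beats it: P:10>7 Q:11>8 R:8>5 S:7>1)
P2 drop P (Q beats it: A:8>7 B:6>4)
P2 drop R (Q beats it: A:8>0 B:6>3)
P1→{A,B} P2→{Q,S}

Survivors P1:{A,B} P2:{Q,S}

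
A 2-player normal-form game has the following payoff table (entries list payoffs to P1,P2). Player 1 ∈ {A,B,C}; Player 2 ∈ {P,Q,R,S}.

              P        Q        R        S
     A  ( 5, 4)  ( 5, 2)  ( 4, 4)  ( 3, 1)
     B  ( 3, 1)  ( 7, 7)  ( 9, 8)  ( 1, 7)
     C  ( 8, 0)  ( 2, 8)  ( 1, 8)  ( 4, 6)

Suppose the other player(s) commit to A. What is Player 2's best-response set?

u_2(P vs A) = 4
u_2(Q vs A) = 2
u_2(R vs A) = 4
u_2(S vs A) = 1
max payoff 4 at {P,R}

BR_2 = {P,R}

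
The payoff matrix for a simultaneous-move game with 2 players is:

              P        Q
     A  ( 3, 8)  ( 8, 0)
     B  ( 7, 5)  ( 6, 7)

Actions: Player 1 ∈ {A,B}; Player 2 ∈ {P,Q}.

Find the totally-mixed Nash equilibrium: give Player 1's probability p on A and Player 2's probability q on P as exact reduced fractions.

p=1/5, q=1/3

P1 indiff ⇒ q·3+(1-q)·8 = q·7+(1-q)·6 ⇒ q(-4) = (1-q)(-2) ⇒ q = 1/3
P2 indiff ⇒ p·8+(1-p)·5 = p·0+(1-p)·7 ⇒ p(8) = (1-p)(2) ⇒ p = 1/5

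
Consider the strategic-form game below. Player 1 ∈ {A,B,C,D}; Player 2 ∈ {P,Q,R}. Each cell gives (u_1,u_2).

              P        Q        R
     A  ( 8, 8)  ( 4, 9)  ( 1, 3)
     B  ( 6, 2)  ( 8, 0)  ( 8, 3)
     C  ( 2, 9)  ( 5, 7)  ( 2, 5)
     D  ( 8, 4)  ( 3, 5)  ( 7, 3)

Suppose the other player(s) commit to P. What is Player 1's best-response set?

u_1(A vs P) = 8
u_1(B vs P) = 6
u_1(C vs P) = 2
u_1(D vs P) = 8
max payoff 8 at {A,D}

argmax u_1 = {A,D}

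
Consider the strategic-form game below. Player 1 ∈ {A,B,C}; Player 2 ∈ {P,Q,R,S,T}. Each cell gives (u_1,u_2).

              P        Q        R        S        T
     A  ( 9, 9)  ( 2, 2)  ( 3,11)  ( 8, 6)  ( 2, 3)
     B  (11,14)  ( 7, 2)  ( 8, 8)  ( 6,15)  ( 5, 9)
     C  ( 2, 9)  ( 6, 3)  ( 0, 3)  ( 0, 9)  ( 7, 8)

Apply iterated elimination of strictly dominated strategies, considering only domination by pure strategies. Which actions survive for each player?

P2 drop Q (P beats it: A:9>2 B:14>2 C:9>3)
P2 drop T (P beats it: A:9>3 B:14>9 C:9>8)
P1 drop C (A beats it: P:9>2 R:3>0 S:8>0)
P1→{A,B} P2→{P,R,S}

Remaining: P1:{A,B} P2:{P,R,S}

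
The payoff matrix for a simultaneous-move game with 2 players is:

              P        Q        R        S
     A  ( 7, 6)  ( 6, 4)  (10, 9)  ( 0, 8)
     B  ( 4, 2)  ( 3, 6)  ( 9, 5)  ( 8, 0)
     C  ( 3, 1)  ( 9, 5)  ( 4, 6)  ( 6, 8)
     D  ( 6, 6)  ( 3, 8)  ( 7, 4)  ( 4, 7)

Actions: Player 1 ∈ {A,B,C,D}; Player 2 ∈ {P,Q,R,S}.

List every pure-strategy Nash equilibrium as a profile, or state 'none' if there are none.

PSNE = {(A,R)}

(A,P): not NE [P2→R gives 9>6]
(A,Q): not NE [P1→C gives 9>6; P2→R gives 9>4]
(A,R): NE
(A,S): not NE [P1→B gives 8>0; P2→R gives 9>8]
(B,P): not NE [P1→A gives 7>4; P2→Q gives 6>2]
(B,Q): not NE [P1→C gives 9>3]
(B,R): not NE [P1→A gives 10>9; P2→Q gives 6>5]
(B,S): not NE [P2→Q gives 6>0]
(C,P): not NE [P1→A gives 7>3; P2→S gives 8>1]
(C,Q): not NE [P2→S gives 8>5]
(C,R): not NE [P1→A gives 10>4; P2→S gives 8>6]
(C,S): not NE [P1→B gives 8>6]
(D,P): not NE [P1→A gives 7>6; P2→Q gives 8>6]
(D,Q): not NE [P1→C gives 9>3]
(D,R): not NE [P1→A gives 10>7; P2→Q gives 8>4]
(D,S): not NE [P1→B gives 8>4; P2→Q gives 8>7]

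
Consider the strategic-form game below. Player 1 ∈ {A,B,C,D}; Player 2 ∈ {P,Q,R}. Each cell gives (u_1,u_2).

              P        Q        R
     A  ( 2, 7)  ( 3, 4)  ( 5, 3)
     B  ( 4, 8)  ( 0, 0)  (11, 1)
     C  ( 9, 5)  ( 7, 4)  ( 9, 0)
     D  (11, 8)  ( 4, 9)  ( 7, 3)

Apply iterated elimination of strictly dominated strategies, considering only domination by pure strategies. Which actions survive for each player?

Remaining: P1:{C,D} P2:{P,Q}

P1 drop A (C beats it: P:9>2 Q:7>3 R:9>5)
P2 drop R (P beats it: B:8>1 C:5>0 D:8>3)
P1 drop B (C beats it: P:9>4 Q:7>0)
P1→{C,D} P2→{P,Q}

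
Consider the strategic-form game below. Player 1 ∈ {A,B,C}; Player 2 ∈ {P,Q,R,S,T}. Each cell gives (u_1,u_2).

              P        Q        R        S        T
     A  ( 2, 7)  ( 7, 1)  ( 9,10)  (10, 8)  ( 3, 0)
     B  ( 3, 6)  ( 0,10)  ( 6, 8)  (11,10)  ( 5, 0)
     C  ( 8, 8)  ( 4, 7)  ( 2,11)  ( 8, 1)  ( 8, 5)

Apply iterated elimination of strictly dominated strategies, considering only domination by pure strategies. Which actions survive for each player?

Survivors P1:{A,B} P2:{Q,R,S}

P2 drop P (R beats it: A:10>7 B:8>6 C:11>8)
P2 drop T (Q beats it: A:1>0 B:10>0 C:7>5)
P1 drop C (A beats it: Q:7>4 R:9>2 S:10>8)
P1→{A,B} P2→{Q,R,S}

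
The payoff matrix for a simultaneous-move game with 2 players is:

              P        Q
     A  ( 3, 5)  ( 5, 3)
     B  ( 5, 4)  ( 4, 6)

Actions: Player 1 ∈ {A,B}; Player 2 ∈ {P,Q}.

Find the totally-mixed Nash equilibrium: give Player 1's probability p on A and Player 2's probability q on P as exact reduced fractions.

P1 mixes 1/2 on A; P2 mixes 1/3 on P

P1 indiff ⇒ q·3+(1-q)·5 = q·5+(1-q)·4 ⇒ q(-2) = (1-q)(-1) ⇒ q = 1/3
P2 indiff ⇒ p·5+(1-p)·4 = p·3+(1-p)·6 ⇒ p(2) = (1-p)(2) ⇒ p = 1/2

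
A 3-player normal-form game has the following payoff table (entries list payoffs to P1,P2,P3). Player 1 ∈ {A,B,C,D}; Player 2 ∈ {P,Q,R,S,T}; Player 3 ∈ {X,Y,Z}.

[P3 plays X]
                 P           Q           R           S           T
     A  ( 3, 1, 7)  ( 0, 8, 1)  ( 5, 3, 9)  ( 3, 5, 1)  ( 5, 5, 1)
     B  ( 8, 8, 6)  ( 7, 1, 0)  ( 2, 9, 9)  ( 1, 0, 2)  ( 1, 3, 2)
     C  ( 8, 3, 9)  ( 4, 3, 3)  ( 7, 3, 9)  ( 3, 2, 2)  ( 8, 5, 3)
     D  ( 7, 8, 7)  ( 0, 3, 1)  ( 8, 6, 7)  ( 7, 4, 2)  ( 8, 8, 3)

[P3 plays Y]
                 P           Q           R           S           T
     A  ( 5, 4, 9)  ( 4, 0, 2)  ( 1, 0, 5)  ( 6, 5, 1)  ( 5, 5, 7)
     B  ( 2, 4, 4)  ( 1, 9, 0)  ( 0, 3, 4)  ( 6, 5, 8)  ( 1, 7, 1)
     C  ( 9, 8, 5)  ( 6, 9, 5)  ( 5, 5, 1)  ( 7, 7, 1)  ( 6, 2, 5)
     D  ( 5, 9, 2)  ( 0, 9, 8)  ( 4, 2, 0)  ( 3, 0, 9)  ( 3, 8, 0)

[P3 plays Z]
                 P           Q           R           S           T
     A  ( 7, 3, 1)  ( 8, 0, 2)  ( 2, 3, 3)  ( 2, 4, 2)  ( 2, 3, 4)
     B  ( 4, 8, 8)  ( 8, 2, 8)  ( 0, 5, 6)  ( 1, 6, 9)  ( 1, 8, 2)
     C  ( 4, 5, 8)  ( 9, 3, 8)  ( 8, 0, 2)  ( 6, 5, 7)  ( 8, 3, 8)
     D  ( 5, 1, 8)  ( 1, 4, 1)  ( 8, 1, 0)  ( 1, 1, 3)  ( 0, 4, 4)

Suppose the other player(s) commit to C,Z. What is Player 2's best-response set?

u_2(P vs C,Z) = 5
u_2(Q vs C,Z) = 3
u_2(R vs C,Z) = 0
u_2(S vs C,Z) = 5
u_2(T vs C,Z) = 3
max payoff 5 at {P,S}

P2 best: {P,S}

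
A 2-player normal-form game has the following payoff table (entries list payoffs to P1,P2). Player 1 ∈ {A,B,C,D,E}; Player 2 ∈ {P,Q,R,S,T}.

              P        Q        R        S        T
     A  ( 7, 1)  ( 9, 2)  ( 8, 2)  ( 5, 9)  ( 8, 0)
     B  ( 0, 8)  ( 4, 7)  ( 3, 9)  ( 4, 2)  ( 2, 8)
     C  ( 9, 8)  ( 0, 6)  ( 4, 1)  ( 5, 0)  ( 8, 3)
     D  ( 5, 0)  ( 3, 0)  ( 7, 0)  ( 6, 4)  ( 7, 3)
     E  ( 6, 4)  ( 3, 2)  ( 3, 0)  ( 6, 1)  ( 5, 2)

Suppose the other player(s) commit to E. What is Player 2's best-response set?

u_2(P vs E) = 4
u_2(Q vs E) = 2
u_2(R vs E) = 0
u_2(S vs E) = 1
u_2(T vs E) = 2
max payoff 4 at {P}

P2 best: {P}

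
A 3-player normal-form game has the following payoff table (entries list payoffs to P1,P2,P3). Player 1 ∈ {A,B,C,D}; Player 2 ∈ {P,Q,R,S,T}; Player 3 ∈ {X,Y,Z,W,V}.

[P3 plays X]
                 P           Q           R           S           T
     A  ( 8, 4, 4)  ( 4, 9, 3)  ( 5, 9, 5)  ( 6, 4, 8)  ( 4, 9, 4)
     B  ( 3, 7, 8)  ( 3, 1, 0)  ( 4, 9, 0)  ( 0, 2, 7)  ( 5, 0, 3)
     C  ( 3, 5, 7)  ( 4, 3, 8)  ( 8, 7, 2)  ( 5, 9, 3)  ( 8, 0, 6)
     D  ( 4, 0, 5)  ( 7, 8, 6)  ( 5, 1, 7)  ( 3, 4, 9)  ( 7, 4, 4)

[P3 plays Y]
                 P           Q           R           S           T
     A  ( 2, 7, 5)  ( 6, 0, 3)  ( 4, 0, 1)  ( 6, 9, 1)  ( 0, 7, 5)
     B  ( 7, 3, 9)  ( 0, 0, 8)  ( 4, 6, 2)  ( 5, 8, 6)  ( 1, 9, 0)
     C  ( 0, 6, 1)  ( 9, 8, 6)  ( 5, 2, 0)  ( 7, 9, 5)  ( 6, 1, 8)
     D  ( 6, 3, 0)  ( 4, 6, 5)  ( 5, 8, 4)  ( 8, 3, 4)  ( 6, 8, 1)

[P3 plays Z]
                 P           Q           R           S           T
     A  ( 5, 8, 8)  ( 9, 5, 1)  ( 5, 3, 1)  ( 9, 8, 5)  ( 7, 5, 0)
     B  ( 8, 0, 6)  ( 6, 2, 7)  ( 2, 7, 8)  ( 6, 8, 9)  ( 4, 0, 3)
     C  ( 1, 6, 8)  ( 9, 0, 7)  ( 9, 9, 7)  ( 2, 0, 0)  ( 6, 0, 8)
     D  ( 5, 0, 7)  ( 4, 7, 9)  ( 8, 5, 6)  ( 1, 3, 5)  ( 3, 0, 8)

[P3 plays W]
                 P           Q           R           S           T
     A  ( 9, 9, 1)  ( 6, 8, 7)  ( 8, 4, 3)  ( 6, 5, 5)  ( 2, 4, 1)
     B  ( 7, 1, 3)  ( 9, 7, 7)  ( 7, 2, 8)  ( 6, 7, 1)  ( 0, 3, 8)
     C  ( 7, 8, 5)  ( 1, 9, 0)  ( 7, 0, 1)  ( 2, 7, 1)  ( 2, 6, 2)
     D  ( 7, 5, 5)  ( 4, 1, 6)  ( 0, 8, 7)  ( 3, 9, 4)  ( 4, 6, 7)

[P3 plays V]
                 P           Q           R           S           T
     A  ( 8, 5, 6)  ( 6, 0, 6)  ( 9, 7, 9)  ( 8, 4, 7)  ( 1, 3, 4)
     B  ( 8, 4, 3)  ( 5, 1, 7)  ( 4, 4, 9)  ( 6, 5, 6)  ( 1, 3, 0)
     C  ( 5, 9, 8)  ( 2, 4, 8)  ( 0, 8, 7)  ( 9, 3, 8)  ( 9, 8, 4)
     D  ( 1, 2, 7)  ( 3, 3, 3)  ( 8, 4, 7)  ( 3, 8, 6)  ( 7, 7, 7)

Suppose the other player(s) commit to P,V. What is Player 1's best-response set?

BR_1 = {A,B}

u_1(A vs P,V) = 8
u_1(B vs P,V) = 8
u_1(C vs P,V) = 5
u_1(D vs P,V) = 1
max payoff 8 at {A,B}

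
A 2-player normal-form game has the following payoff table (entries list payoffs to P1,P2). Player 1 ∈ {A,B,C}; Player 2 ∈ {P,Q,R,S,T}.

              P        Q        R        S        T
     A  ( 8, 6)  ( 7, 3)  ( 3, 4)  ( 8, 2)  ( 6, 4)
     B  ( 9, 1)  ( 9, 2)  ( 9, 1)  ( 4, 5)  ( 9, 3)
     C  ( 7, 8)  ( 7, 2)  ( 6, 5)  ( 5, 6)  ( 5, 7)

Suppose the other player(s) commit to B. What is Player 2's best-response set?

u_2(P vs B) = 1
u_2(Q vs B) = 2
u_2(R vs B) = 1
u_2(S vs B) = 5
u_2(T vs B) = 3
max payoff 5 at {S}

P2 best: {S}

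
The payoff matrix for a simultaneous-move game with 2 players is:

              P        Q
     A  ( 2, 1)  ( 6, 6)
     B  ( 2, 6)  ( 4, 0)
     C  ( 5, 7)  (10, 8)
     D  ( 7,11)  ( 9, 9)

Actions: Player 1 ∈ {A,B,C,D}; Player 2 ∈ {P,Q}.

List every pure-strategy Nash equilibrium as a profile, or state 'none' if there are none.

(A,P): not NE [P1→D gives 7>2; P2→Q gives 6>1]
(A,Q): not NE [P1→C gives 10>6]
(B,P): not NE [P1→D gives 7>2]
(B,Q): not NE [P1→C gives 10>4; P2→P gives 6>0]
(C,P): not NE [P1→D gives 7>5; P2→Q gives 8>7]
(C,Q): NE
(D,P): NE
(D,Q): not NE [P1→C gives 10>9; P2→P gives 11>9]

Nash profiles: (C,Q), (D,P)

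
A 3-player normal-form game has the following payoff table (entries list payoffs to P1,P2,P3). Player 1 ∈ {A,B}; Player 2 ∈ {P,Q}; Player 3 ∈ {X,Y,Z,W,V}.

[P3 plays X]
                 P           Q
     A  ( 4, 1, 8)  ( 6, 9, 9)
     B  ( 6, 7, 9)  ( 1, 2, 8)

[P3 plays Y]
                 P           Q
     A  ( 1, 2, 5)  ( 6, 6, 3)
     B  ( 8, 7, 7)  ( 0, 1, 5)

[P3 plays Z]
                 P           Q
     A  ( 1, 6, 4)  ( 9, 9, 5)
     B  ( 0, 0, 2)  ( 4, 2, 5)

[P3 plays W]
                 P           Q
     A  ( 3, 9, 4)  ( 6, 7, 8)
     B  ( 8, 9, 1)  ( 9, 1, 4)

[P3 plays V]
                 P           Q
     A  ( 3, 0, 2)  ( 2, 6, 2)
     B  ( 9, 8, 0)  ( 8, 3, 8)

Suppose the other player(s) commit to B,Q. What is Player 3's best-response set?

P3 best: {X,V}

u_3(X vs B,Q) = 8
u_3(Y vs B,Q) = 5
u_3(Z vs B,Q) = 5
u_3(W vs B,Q) = 4
u_3(V vs B,Q) = 8
max payoff 8 at {X,V}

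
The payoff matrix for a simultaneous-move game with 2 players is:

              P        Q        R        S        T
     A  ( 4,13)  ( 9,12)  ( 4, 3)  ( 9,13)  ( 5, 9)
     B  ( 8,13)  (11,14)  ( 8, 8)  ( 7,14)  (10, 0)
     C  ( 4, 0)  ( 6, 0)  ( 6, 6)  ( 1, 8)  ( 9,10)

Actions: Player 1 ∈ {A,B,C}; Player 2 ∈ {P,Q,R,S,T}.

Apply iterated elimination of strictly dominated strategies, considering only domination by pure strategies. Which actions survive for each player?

P1 drop C (B beats it: P:8>4 Q:11>6 R:8>6 S:7>1 T:10>9)
P2 drop R (P beats it: A:13>3 B:13>8)
P2 drop T (P beats it: A:13>9 B:13>0)
P1→{A,B} P2→{P,Q,S}

IESDS → P1:{A,B} P2:{P,Q,S}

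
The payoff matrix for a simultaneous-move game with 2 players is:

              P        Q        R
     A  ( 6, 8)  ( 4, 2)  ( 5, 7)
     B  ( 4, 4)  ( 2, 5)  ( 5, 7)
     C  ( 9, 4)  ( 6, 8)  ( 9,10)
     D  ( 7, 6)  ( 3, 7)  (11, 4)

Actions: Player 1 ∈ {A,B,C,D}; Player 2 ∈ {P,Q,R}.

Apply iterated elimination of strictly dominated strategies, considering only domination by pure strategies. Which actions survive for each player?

P1 drop A (C beats it: P:9>6 Q:6>4 R:9>5)
P1 drop B (C beats it: P:9>4 Q:6>2 R:9>5)
P2 drop P (Q beats it: C:8>4 D:7>6)
P1→{C,D} P2→{Q,R}

IESDS → P1:{C,D} P2:{Q,R}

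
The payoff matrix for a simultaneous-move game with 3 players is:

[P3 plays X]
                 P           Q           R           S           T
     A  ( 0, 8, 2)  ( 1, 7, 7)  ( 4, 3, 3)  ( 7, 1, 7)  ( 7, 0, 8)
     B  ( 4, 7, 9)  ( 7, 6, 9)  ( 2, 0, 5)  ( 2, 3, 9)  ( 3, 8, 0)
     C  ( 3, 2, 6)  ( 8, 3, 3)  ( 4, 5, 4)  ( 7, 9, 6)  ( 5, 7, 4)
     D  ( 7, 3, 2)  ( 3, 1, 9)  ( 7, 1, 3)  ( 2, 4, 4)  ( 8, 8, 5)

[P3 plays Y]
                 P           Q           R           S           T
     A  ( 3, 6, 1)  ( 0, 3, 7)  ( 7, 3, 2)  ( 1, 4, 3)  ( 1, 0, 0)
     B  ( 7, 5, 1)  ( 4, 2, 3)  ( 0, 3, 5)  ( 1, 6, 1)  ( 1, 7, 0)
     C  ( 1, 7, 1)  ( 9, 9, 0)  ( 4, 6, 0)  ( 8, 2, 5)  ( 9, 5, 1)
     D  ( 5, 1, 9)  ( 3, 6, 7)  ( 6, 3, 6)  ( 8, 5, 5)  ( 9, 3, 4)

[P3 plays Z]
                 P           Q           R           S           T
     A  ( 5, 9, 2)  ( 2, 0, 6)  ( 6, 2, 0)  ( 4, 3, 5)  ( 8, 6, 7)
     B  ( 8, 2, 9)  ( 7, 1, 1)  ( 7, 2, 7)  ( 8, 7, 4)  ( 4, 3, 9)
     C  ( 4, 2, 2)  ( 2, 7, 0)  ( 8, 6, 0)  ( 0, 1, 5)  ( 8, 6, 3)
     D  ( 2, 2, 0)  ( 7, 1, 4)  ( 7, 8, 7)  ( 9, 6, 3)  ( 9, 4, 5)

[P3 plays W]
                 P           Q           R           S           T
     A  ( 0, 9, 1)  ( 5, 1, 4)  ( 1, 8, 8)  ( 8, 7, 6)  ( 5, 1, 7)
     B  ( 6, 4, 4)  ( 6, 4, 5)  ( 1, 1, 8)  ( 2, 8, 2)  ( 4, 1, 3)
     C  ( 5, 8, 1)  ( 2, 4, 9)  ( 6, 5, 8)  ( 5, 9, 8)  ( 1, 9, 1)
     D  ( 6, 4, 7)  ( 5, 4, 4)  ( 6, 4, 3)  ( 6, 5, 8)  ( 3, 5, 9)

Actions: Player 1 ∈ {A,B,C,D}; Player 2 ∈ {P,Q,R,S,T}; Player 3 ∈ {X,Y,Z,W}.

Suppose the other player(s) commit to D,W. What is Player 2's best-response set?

argmax u_2 = {S,T}

u_2(P vs D,W) = 4
u_2(Q vs D,W) = 4
u_2(R vs D,W) = 4
u_2(S vs D,W) = 5
u_2(T vs D,W) = 5
max payoff 5 at {S,T}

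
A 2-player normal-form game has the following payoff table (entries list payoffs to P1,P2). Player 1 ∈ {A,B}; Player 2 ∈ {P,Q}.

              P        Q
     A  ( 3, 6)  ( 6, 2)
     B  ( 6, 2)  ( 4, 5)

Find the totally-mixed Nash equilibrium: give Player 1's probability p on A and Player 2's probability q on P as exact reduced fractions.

P1 indiff ⇒ q·3+(1-q)·6 = q·6+(1-q)·4 ⇒ q(-3) = (1-q)(-2) ⇒ q = 2/5
P2 indiff ⇒ p·6+(1-p)·2 = p·2+(1-p)·5 ⇒ p(4) = (1-p)(3) ⇒ p = 3/7

P1 mixes 3/7 on A; P2 mixes 2/5 on P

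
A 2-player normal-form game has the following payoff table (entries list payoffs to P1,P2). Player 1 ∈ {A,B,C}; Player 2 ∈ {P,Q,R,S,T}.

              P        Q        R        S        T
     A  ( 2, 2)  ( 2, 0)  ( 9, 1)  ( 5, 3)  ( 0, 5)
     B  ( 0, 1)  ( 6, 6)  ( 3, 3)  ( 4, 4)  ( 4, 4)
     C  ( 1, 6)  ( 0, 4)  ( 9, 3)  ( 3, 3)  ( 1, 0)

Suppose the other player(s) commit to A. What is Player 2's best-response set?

P2 best: {T}

u_2(P vs A) = 2
u_2(Q vs A) = 0
u_2(R vs A) = 1
u_2(S vs A) = 3
u_2(T vs A) = 5
max payoff 5 at {T}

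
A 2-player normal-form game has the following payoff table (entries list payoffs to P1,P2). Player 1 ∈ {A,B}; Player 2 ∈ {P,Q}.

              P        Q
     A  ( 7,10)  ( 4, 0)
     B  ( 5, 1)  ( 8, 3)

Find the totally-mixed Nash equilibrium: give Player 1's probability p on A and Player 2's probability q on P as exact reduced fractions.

P1 indiff ⇒ q·7+(1-q)·4 = q·5+(1-q)·8 ⇒ q(2) = (1-q)(4) ⇒ q = 2/3
P2 indiff ⇒ p·10+(1-p)·1 = p·0+(1-p)·3 ⇒ p(10) = (1-p)(2) ⇒ p = 1/6

p=1/6, q=2/3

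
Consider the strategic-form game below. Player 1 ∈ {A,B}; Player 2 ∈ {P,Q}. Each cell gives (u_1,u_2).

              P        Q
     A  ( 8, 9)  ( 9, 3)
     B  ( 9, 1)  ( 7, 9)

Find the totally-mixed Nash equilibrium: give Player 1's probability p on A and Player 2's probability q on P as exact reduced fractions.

P1 indiff ⇒ q·8+(1-q)·9 = q·9+(1-q)·7 ⇒ q(-1) = (1-q)(-2) ⇒ q = 2/3
P2 indiff ⇒ p·9+(1-p)·1 = p·3+(1-p)·9 ⇒ p(6) = (1-p)(8) ⇒ p = 4/7

(p,q) = (4/7, 2/3)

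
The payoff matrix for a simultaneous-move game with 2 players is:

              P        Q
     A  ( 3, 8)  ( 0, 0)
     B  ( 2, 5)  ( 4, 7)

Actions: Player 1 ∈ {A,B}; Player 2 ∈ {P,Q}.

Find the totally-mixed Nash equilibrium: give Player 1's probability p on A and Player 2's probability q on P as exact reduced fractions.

P1 indiff ⇒ q·3+(1-q)·0 = q·2+(1-q)·4 ⇒ q(1) = (1-q)(4) ⇒ q = 4/5
P2 indiff ⇒ p·8+(1-p)·5 = p·0+(1-p)·7 ⇒ p(8) = (1-p)(2) ⇒ p = 1/5

P1 mixes 1/5 on A; P2 mixes 4/5 on P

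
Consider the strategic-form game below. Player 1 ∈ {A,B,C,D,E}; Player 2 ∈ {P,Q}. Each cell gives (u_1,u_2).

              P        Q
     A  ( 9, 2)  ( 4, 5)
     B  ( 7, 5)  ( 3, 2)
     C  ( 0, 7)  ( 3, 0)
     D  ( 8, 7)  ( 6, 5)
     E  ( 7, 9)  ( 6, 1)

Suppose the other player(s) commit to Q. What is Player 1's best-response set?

BR_1 = {D,E}

u_1(A vs Q) = 4
u_1(B vs Q) = 3
u_1(C vs Q) = 3
u_1(D vs Q) = 6
u_1(E vs Q) = 6
max payoff 6 at {D,E}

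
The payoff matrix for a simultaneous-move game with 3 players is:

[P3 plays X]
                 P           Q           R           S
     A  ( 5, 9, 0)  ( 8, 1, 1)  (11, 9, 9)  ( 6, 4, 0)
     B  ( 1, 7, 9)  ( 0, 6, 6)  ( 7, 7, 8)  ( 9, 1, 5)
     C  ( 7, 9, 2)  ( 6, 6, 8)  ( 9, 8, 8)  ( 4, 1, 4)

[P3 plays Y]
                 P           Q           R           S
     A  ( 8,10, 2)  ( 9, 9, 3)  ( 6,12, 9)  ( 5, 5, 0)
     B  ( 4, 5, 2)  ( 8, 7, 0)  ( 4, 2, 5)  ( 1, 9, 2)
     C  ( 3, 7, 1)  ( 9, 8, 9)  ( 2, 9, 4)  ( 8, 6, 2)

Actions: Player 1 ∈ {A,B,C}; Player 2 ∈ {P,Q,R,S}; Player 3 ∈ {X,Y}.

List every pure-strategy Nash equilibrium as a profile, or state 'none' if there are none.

(A,P,X): not NE [P1→C gives 7>5; P3→Y gives 2>0]
(A,P,Y): not NE [P2→R gives 12>10]
(A,Q,X): not NE [P2→R gives 9>1; P3→Y gives 3>1]
(A,Q,Y): not NE [P2→R gives 12>9]
(A,R,X): NE
(A,R,Y): NE
(A,S,X): not NE [P1→B gives 9>6; P2→R gives 9>4]
(A,S,Y): not NE [P1→C gives 8>5; P2→R gives 12>5]
(B,P,X): not NE [P1→C gives 7>1]
(B,P,Y): not NE [P1→A gives 8>4; P2→S gives 9>5; P3→X gives 9>2]
(B,Q,X): not NE [P1→A gives 8>0; P2→R gives 7>6]
(B,Q,Y): not NE [P1→C gives 9>8; P2→S gives 9>7; P3→X gives 6>0]
(B,R,X): not NE [P1→A gives 11>7]
(B,R,Y): not NE [P1→A gives 6>4; P2→S gives 9>2; P3→X gives 8>5]
(B,S,X): not NE [P2→R gives 7>1]
(B,S,Y): not NE [P1→C gives 8>1; P3→X gives 5>2]
(C,P,X): NE
(C,P,Y): not NE [P1→A gives 8>3; P2→R gives 9>7; P3→X gives 2>1]
(C,Q,X): not NE [P1→A gives 8>6; P2→P gives 9>6; P3→Y gives 9>8]
(C,Q,Y): not NE [P2→R gives 9>8]
(C,R,X): not NE [P1→A gives 11>9; P2→P gives 9>8]
(C,R,Y): not NE [P1→A gives 6>2; P3→X gives 8>4]
(C,S,X): not NE [P1→B gives 9>4; P2→P gives 9>1]
(C,S,Y): not NE [P2→R gives 9>6; P3→X gives 4>2]

NE set: (A,R,X), (A,R,Y), (C,P,X)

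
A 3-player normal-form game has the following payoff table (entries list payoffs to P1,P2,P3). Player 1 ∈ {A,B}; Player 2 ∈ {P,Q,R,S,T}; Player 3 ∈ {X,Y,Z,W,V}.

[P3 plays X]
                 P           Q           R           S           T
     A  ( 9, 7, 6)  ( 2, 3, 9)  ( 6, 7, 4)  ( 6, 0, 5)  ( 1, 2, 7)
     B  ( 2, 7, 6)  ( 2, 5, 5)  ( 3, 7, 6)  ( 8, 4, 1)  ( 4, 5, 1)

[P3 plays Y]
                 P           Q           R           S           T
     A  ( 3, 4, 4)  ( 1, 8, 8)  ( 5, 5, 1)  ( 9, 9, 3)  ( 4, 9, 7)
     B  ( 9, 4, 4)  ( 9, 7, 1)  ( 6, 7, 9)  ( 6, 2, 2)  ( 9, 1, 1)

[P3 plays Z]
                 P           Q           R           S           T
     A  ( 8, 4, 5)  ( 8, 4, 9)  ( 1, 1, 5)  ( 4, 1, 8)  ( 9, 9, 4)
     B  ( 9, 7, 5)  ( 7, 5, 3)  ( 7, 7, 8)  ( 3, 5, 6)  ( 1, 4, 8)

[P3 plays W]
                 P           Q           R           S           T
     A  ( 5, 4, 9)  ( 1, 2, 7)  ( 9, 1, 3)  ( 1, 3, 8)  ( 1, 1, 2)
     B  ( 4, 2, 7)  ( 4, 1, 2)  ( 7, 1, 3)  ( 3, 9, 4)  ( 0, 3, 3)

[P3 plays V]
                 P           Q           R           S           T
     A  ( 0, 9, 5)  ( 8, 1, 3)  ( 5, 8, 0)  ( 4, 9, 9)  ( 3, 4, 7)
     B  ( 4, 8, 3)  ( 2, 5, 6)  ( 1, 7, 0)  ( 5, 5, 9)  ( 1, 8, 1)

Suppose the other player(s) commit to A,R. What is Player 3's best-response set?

u_3(X vs A,R) = 4
u_3(Y vs A,R) = 1
u_3(Z vs A,R) = 5
u_3(W vs A,R) = 3
u_3(V vs A,R) = 0
max payoff 5 at {Z}

argmax u_3 = {Z}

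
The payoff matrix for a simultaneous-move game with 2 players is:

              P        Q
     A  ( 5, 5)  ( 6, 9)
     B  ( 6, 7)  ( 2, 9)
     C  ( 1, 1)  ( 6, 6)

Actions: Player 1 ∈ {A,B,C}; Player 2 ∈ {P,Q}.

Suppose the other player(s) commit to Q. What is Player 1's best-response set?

P1 best: {A,C}

u_1(A vs Q) = 6
u_1(B vs Q) = 2
u_1(C vs Q) = 6
max payoff 6 at {A,C}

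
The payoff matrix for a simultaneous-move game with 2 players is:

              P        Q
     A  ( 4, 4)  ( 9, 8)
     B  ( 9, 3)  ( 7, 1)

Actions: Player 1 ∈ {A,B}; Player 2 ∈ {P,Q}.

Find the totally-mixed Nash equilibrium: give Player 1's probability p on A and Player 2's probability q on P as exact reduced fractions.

P1 indiff ⇒ q·4+(1-q)·9 = q·9+(1-q)·7 ⇒ q(-5) = (1-q)(-2) ⇒ q = 2/7
P2 indiff ⇒ p·4+(1-p)·3 = p·8+(1-p)·1 ⇒ p(-4) = (1-p)(-2) ⇒ p = 1/3

p=1/3, q=2/7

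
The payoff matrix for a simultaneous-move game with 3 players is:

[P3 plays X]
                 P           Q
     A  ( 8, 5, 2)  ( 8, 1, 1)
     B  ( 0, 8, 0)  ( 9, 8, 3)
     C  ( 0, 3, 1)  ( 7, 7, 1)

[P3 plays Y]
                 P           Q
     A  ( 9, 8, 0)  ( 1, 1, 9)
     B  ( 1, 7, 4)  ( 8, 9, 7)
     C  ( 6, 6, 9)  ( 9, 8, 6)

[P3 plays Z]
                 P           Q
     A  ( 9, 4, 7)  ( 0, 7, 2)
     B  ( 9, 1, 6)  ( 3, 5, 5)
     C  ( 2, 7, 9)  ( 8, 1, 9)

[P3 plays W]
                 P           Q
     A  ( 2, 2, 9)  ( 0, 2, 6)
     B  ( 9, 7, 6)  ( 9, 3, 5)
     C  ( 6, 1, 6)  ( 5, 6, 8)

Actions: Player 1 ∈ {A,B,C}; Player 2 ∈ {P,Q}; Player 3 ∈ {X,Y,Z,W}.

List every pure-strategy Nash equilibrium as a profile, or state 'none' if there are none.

Nash profiles: (B,P,W)

(A,P,X): not NE [P3→W gives 9>2]
(A,P,Y): not NE [P3→W gives 9>0]
(A,P,Z): not NE [P2→Q gives 7>4; P3→W gives 9>7]
(A,P,W): not NE [P1→B gives 9>2]
(A,Q,X): not NE [P1→B gives 9>8; P2→P gives 5>1; P3→Y gives 9>1]
(A,Q,Y): not NE [P1→C gives 9>1; P2→P gives 8>1]
(A,Q,Z): not NE [P1→C gives 8>0; P3→Y gives 9>2]
(A,Q,W): not NE [P1→B gives 9>0; P3→Y gives 9>6]
(B,P,X): not NE [P1→A gives 8>0; P3→W gives 6>0]
(B,P,Y): not NE [P1→A gives 9>1; P2→Q gives 9>7; P3→W gives 6>4]
(B,P,Z): not NE [P2→Q gives 5>1]
(B,P,W): NE
(B,Q,X): not NE [P3→Y gives 7>3]
(B,Q,Y): not NE [P1→C gives 9>8]
(B,Q,Z): not NE [P1→C gives 8>3; P3→Y gives 7>5]
(B,Q,W): not NE [P2→P gives 7>3; P3→Y gives 7>5]
(C,P,X): not NE [P1→A gives 8>0; P2→Q gives 7>3; P3→Z gives 9>1]
(C,P,Y): not NE [P1→A gives 9>6; P2→Q gives 8>6]
(C,P,Z): not NE [P1→B gives 9>2]
(C,P,W): not NE [P1→B gives 9>6; P2→Q gives 6>1; P3→Z gives 9>6]
(C,Q,X): not NE [P1→B gives 9>7; P3→Z gives 9>1]
(C,Q,Y): not NE [P3→Z gives 9>6]
(C,Q,Z): not NE [P2→P gives 7>1]
(C,Q,W): not NE [P1→B gives 9>5; P3→Z gives 9>8]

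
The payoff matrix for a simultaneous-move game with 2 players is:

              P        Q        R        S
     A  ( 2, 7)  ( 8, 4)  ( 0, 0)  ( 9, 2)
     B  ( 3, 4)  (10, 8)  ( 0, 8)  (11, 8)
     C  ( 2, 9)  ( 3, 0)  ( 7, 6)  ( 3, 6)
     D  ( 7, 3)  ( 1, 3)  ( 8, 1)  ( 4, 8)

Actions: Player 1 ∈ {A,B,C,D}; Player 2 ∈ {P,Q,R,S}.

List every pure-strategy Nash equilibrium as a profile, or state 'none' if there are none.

(A,P): not NE [P1→D gives 7>2]
(A,Q): not NE [P1→B gives 10>8; P2→P gives 7>4]
(A,R): not NE [P1→D gives 8>0; P2→P gives 7>0]
(A,S): not NE [P1→B gives 11>9; P2→P gives 7>2]
(B,P): not NE [P1→D gives 7>3; P2→S gives 8>4]
(B,Q): NE
(B,R): not NE [P1→D gives 8>0]
(B,S): NE
(C,P): not NE [P1→D gives 7>2]
(C,Q): not NE [P1→B gives 10>3; P2→P gives 9>0]
(C,R): not NE [P1→D gives 8>7; P2→P gives 9>6]
(C,S): not NE [P1→B gives 11>3; P2→P gives 9>6]
(D,P): not NE [P2→S gives 8>3]
(D,Q): not NE [P1→B gives 10>1; P2→S gives 8>3]
(D,R): not NE [P2→S gives 8>1]
(D,S): not NE [P1→B gives 11>4]

Nash profiles: (B,Q), (B,S)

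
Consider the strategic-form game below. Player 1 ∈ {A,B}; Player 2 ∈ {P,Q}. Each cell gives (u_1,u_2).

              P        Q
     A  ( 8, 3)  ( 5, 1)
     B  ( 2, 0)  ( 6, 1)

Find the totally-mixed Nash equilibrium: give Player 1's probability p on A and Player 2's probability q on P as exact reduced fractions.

P1 indiff ⇒ q·8+(1-q)·5 = q·2+(1-q)·6 ⇒ q(6) = (1-q)(1) ⇒ q = 1/7
P2 indiff ⇒ p·3+(1-p)·0 = p·1+(1-p)·1 ⇒ p(2) = (1-p)(1) ⇒ p = 1/3

(p,q) = (1/3, 1/7)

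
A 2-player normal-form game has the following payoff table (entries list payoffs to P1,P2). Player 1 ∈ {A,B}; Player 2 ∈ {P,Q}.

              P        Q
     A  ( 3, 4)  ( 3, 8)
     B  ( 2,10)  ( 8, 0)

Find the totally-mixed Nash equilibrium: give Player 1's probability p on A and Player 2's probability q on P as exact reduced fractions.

P1 indiff ⇒ q·3+(1-q)·3 = q·2+(1-q)·8 ⇒ q(1) = (1-q)(5) ⇒ q = 5/6
P2 indiff ⇒ p·4+(1-p)·10 = p·8+(1-p)·0 ⇒ p(-4) = (1-p)(-10) ⇒ p = 5/7

p=5/7, q=5/6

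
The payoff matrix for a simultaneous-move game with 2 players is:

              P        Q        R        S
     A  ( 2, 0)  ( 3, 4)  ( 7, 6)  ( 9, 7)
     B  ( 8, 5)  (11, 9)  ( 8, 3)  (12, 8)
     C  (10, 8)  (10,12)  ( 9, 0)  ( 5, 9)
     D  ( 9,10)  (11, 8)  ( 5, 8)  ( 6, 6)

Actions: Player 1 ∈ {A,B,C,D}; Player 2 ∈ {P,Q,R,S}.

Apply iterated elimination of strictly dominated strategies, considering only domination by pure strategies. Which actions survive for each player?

Survivors P1:{B,C,D} P2:{P,Q}

P1 drop A (B beats it: P:8>2 Q:11>3 R:8>7 S:12>9)
P2 drop R (P beats it: B:5>3 C:8>0 D:10>8)
P2 drop S (Q beats it: B:9>8 C:12>9 D:8>6)
P1→{B,C,D} P2→{P,Q}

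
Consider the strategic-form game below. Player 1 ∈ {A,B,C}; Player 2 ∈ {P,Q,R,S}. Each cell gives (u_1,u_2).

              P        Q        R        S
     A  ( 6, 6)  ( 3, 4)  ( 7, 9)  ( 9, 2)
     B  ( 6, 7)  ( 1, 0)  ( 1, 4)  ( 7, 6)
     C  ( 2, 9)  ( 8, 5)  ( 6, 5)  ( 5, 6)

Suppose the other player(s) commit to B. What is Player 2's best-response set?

argmax u_2 = {P}

u_2(P vs B) = 7
u_2(Q vs B) = 0
u_2(R vs B) = 4
u_2(S vs B) = 6
max payoff 7 at {P}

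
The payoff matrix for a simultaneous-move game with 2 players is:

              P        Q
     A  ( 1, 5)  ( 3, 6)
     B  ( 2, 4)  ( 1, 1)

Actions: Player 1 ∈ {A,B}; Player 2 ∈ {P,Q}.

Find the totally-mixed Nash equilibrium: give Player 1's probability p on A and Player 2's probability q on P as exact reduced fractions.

P1 indiff ⇒ q·1+(1-q)·3 = q·2+(1-q)·1 ⇒ q(-1) = (1-q)(-2) ⇒ q = 2/3
P2 indiff ⇒ p·5+(1-p)·4 = p·6+(1-p)·1 ⇒ p(-1) = (1-p)(-3) ⇒ p = 3/4

p=3/4, q=2/3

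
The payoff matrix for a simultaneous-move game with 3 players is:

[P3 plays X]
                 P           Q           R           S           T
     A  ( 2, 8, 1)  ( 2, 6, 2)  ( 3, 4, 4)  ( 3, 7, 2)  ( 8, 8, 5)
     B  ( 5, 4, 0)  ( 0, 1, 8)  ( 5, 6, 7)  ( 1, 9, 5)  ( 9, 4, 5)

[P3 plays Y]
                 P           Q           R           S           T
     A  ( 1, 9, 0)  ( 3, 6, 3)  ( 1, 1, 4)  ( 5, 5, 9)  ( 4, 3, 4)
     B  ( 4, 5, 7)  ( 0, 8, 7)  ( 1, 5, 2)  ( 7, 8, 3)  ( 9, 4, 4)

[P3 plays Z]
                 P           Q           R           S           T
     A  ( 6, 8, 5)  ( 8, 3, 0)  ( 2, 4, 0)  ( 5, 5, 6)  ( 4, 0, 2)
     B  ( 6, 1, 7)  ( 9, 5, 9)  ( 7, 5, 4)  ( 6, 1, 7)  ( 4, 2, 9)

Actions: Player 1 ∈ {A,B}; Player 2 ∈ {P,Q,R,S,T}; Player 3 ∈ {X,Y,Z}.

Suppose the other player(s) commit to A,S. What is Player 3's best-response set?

u_3(X vs A,S) = 2
u_3(Y vs A,S) = 9
u_3(Z vs A,S) = 6
max payoff 9 at {Y}

P3 best: {Y}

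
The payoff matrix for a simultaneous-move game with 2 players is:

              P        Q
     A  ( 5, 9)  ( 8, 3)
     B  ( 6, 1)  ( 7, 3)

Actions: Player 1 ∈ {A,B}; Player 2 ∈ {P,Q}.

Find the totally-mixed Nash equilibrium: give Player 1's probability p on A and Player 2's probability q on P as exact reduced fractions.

P1 indiff ⇒ q·5+(1-q)·8 = q·6+(1-q)·7 ⇒ q(-1) = (1-q)(-1) ⇒ q = 1/2
P2 indiff ⇒ p·9+(1-p)·1 = p·3+(1-p)·3 ⇒ p(6) = (1-p)(2) ⇒ p = 1/4

p=1/4, q=1/2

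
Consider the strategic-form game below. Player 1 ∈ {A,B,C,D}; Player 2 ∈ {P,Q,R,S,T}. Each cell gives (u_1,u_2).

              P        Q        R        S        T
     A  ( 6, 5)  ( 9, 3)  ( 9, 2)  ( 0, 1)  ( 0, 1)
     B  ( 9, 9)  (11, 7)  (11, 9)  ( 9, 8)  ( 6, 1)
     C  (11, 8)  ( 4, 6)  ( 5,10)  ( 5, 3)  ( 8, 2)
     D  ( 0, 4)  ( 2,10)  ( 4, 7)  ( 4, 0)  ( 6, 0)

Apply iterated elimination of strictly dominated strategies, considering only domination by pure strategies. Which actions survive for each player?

P1 drop A (B beats it: P:9>6 Q:11>9 R:11>9 S:9>0 T:6>0)
P1 drop D (C beats it: P:11>0 Q:4>2 R:5>4 S:5>4 T:8>6)
P2 drop Q (P beats it: B:9>7 C:8>6)
P2 drop S (P beats it: B:9>8 C:8>3)
P2 drop T (P beats it: B:9>1 C:8>2)
P1→{B,C} P2→{P,R}

Survivors P1:{B,C} P2:{P,R}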